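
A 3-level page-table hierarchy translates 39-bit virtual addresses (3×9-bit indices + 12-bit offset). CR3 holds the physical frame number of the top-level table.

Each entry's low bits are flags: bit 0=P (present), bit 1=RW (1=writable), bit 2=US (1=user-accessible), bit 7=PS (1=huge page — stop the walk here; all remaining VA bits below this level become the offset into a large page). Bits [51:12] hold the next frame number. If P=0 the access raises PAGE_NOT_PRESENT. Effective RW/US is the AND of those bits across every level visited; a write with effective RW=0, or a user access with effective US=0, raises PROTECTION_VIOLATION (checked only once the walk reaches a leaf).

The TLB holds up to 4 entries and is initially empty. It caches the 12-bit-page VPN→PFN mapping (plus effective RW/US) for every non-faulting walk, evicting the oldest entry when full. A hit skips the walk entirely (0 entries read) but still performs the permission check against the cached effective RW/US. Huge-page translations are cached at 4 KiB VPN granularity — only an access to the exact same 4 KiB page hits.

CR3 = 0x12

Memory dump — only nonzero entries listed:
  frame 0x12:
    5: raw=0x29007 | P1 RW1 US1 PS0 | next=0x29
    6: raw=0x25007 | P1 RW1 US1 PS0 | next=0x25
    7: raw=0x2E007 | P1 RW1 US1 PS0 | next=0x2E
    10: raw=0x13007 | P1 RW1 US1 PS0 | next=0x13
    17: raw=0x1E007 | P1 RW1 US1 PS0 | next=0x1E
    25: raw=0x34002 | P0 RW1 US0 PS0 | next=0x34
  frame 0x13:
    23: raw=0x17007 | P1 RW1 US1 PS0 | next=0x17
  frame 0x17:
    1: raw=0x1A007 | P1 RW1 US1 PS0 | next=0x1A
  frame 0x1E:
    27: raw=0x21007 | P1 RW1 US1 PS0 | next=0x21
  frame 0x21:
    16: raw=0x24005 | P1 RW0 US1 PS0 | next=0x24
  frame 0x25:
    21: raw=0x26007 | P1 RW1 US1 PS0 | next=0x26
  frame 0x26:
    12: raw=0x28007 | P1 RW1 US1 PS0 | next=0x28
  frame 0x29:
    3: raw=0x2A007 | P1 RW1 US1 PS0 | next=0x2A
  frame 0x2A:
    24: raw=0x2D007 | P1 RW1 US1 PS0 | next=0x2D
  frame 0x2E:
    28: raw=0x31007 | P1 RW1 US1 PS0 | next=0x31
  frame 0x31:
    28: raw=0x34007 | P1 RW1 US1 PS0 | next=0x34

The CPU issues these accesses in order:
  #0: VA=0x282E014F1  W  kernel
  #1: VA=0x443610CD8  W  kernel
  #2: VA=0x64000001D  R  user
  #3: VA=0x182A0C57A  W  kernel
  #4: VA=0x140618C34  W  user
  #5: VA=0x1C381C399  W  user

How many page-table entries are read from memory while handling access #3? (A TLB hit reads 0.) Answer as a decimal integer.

Trace:
#0 VA=0x282E014F1 (w,kernel):
  lvl0: tbl 0x12, slot 10 ⇒ 0x13007 (P1/RW1/US1/PS0)
  lvl1: tbl 0x13, slot 23 ⇒ 0x17007 (P1/RW1/US1/PS0)
  lvl2: tbl 0x17, slot 1 ⇒ 0x1A007 (P1/RW1/US1/PS0)
  ⇒ phys 0x1A4F1  [3 reads]
#1 VA=0x443610CD8 (w,kernel):
  lvl0: tbl 0x12, slot 17 ⇒ 0x1E007 (P1/RW1/US1/PS0)
  lvl1: tbl 0x1E, slot 27 ⇒ 0x21007 (P1/RW1/US1/PS0)
  lvl2: tbl 0x21, slot 16 ⇒ 0x24005 (P1/RW0/US1/PS0)
  ✗ PROTECTION_VIOLATION  [3 reads]
#2 VA=0x64000001D (r,user):
  lvl0: tbl 0x12, slot 25 ⇒ 0x34002 (P0/RW1/US0/PS0)
  ✗ PAGE_NOT_PRESENT  [1 reads]
#3 VA=0x182A0C57A (w,kernel):
  lvl0: tbl 0x12, slot 6 ⇒ 0x25007 (P1/RW1/US1/PS0)
  lvl1: tbl 0x25, slot 21 ⇒ 0x26007 (P1/RW1/US1/PS0)
  lvl2: tbl 0x26, slot 12 ⇒ 0x28007 (P1/RW1/US1/PS0)
  ⇒ phys 0x2857A  [3 reads]
#4 VA=0x140618C34 (w,user):
  lvl0: tbl 0x12, slot 5 ⇒ 0x29007 (P1/RW1/US1/PS0)
  lvl1: tbl 0x29, slot 3 ⇒ 0x2A007 (P1/RW1/US1/PS0)
  lvl2: tbl 0x2A, slot 24 ⇒ 0x2D007 (P1/RW1/US1/PS0)
  ⇒ phys 0x2DC34  [3 reads]
#5 VA=0x1C381C399 (w,user):
  lvl0: tbl 0x12, slot 7 ⇒ 0x2E007 (P1/RW1/US1/PS0)
  lvl1: tbl 0x2E, slot 28 ⇒ 0x31007 (P1/RW1/US1/PS0)
  lvl2: tbl 0x31, slot 28 ⇒ 0x34007 (P1/RW1/US1/PS0)
  ⇒ phys 0x34399  [3 reads]

Entries read for #3: 3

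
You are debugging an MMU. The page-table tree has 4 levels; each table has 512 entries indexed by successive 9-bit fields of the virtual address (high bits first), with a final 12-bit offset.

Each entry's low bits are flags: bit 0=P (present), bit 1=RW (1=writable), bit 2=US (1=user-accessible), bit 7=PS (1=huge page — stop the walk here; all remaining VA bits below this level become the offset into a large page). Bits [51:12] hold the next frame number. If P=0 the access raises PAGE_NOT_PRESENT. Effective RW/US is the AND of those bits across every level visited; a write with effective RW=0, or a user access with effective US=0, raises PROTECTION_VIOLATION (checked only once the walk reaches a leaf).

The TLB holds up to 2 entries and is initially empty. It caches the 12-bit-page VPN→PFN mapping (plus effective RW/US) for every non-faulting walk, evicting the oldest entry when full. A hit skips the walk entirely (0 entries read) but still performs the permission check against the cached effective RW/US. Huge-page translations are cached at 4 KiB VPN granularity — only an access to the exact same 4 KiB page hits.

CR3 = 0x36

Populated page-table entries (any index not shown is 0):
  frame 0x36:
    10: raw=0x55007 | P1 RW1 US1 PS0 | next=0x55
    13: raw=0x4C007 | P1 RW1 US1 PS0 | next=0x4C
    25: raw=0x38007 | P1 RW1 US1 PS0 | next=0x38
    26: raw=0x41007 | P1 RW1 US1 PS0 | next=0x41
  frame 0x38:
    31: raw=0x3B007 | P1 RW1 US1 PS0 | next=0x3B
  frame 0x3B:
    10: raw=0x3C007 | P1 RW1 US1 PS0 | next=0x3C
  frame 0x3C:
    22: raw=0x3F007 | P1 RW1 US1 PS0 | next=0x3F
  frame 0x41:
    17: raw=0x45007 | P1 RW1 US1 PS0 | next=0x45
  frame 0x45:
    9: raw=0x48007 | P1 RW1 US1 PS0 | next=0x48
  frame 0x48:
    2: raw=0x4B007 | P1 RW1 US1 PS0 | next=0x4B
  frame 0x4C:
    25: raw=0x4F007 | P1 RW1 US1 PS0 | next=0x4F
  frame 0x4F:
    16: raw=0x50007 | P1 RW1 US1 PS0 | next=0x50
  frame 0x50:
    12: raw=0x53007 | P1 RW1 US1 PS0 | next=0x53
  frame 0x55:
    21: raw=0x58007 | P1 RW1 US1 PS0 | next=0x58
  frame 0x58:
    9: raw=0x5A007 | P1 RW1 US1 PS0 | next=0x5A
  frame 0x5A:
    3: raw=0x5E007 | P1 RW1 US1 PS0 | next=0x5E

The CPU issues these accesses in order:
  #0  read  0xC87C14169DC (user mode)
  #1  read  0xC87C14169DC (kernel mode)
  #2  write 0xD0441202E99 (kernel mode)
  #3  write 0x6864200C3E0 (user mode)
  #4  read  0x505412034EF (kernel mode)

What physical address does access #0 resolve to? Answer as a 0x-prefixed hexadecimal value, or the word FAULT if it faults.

Trace:
#0 VA=0xC87C14169DC (r,user):
  L0: frame=0x36 idx=25 entry=0x38007 [P=1 RW=1 US=1 PS=0]
  L1: frame=0x38 idx=31 entry=0x3B007 [P=1 RW=1 US=1 PS=0]
  L2: frame=0x3B idx=10 entry=0x3C007 [P=1 RW=1 US=1 PS=0]
  L3: frame=0x3C idx=22 entry=0x3F007 [P=1 RW=1 US=1 PS=0]
  ⇒ phys 0x3F9DC  [4 reads]
#1 VA=0xC87C14169DC (r,kernel):
  TLB hit vpn=0xC87C1416 → PA=0x3F9DC
#2 VA=0xD0441202E99 (w,kernel):
  L0: frame=0x36 idx=26 entry=0x41007 [P=1 RW=1 US=1 PS=0]
  L1: frame=0x41 idx=17 entry=0x45007 [P=1 RW=1 US=1 PS=0]
  L2: frame=0x45 idx=9 entry=0x48007 [P=1 RW=1 US=1 PS=0]
  L3: frame=0x48 idx=2 entry=0x4B007 [P=1 RW=1 US=1 PS=0]
  ⇒ phys 0x4BE99  [4 reads]
#3 VA=0x6864200C3E0 (w,user):
  L0: frame=0x36 idx=13 entry=0x4C007 [P=1 RW=1 US=1 PS=0]
  L1: frame=0x4C idx=25 entry=0x4F007 [P=1 RW=1 US=1 PS=0]
  L2: frame=0x4F idx=16 entry=0x50007 [P=1 RW=1 US=1 PS=0]
  L3: frame=0x50 idx=12 entry=0x53007 [P=1 RW=1 US=1 PS=0]
  ⇒ phys 0x533E0  [4 reads]
#4 VA=0x505412034EF (r,kernel):
  L0: frame=0x36 idx=10 entry=0x55007 [P=1 RW=1 US=1 PS=0]
  L1: frame=0x55 idx=21 entry=0x58007 [P=1 RW=1 US=1 PS=0]
  L2: frame=0x58 idx=9 entry=0x5A007 [P=1 RW=1 US=1 PS=0]
  L3: frame=0x5A idx=3 entry=0x5E007 [P=1 RW=1 US=1 PS=0]
  ⇒ phys 0x5E4EF  [4 reads]

Access #0 PA: 0x3F9DC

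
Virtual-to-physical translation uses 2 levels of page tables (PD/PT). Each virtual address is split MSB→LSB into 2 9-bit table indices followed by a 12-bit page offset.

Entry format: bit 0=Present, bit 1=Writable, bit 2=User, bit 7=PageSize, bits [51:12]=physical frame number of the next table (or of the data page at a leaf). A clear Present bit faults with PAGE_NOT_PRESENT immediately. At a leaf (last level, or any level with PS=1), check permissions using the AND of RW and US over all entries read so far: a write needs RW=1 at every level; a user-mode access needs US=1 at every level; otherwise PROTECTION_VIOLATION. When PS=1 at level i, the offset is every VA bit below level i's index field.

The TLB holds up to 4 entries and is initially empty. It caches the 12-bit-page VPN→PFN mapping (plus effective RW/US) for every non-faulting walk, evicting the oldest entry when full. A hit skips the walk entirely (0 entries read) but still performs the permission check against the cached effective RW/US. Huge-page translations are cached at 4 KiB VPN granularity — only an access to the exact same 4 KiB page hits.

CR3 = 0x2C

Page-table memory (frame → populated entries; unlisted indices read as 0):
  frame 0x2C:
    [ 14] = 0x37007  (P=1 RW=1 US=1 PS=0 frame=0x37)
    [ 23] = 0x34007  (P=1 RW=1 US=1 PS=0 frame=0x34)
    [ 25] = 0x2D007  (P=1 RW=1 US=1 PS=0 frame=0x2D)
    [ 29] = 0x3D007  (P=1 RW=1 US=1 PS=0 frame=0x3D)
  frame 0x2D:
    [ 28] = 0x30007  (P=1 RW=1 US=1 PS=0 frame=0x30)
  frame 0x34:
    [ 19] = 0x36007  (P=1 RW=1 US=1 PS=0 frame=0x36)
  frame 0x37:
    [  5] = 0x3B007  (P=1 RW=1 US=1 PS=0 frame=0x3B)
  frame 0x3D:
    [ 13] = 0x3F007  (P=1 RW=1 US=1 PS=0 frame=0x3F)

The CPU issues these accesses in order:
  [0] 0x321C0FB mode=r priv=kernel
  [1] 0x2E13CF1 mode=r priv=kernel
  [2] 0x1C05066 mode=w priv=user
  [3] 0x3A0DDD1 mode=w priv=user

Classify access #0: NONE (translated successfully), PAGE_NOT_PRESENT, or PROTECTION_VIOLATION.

Per-access translation:
#0 VA=0x321C0FB (r,kernel):
  L0 @0x2C[25] → 0x2D007  P=1,RW=1,US=1,PS=0
  L1 @0x2D[28] → 0x30007  P=1,RW=1,US=1,PS=0
  → PA=0x300FB  (2 entries read)
#1 VA=0x2E13CF1 (r,kernel):
  L0 @0x2C[23] → 0x34007  P=1,RW=1,US=1,PS=0
  L1 @0x34[19] → 0x36007  P=1,RW=1,US=1,PS=0
  → PA=0x36CF1  (2 entries read)
#2 VA=0x1C05066 (w,user):
  L0 @0x2C[14] → 0x37007  P=1,RW=1,US=1,PS=0
  L1 @0x37[5] → 0x3B007  P=1,RW=1,US=1,PS=0
  → PA=0x3B066  (2 entries read)
#3 VA=0x3A0DDD1 (w,user):
  L0 @0x2C[29] → 0x3D007  P=1,RW=1,US=1,PS=0
  L1 @0x3D[13] → 0x3F007  P=1,RW=1,US=1,PS=0
  → PA=0x3FDD1  (2 entries read)

Access #0 fault: NONE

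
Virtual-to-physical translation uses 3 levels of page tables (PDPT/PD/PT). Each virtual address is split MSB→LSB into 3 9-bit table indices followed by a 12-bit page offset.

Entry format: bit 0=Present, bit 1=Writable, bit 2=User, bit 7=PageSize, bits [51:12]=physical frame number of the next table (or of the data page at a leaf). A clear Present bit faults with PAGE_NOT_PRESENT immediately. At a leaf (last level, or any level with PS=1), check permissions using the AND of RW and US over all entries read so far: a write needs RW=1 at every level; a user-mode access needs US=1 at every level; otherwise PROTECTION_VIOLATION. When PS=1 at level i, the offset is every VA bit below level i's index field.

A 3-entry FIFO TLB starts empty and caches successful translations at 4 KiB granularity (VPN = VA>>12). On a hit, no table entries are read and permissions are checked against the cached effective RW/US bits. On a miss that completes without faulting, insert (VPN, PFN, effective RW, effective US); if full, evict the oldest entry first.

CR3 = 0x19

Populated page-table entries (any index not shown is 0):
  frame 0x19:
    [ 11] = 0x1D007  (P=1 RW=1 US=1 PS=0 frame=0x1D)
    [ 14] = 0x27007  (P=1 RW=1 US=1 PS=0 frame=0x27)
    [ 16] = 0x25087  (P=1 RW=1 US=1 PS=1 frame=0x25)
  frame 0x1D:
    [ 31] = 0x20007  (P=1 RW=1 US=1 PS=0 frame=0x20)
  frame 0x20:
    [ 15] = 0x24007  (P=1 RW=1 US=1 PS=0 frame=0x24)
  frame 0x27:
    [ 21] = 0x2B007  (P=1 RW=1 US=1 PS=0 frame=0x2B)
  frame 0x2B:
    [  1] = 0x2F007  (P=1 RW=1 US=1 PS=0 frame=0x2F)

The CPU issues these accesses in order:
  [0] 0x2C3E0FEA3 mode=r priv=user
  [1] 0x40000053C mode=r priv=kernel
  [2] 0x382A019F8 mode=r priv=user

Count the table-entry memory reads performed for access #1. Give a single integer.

Walk each access:
#0 VA=0x2C3E0FEA3 (r,user):
  L0 @0x19[11] → 0x1D007  P=1,RW=1,US=1,PS=0
  L1 @0x1D[31] → 0x20007  P=1,RW=1,US=1,PS=0
  L2 @0x20[15] → 0x24007  P=1,RW=1,US=1,PS=0
  → PA=0x24EA3  (3 entries read)
#1 VA=0x40000053C (r,kernel):
  L0 @0x19[16] → 0x25087  P=1,RW=1,US=1,PS=1
  → PA=0x2553C (huge @L0)  (1 entries read)
#2 VA=0x382A019F8 (r,user):
  L0 @0x19[14] → 0x27007  P=1,RW=1,US=1,PS=0
  L1 @0x27[21] → 0x2B007  P=1,RW=1,US=1,PS=0
  L2 @0x2B[1] → 0x2F007  P=1,RW=1,US=1,PS=0
  → PA=0x2F9F8  (3 entries read)

Entries read for #1: 1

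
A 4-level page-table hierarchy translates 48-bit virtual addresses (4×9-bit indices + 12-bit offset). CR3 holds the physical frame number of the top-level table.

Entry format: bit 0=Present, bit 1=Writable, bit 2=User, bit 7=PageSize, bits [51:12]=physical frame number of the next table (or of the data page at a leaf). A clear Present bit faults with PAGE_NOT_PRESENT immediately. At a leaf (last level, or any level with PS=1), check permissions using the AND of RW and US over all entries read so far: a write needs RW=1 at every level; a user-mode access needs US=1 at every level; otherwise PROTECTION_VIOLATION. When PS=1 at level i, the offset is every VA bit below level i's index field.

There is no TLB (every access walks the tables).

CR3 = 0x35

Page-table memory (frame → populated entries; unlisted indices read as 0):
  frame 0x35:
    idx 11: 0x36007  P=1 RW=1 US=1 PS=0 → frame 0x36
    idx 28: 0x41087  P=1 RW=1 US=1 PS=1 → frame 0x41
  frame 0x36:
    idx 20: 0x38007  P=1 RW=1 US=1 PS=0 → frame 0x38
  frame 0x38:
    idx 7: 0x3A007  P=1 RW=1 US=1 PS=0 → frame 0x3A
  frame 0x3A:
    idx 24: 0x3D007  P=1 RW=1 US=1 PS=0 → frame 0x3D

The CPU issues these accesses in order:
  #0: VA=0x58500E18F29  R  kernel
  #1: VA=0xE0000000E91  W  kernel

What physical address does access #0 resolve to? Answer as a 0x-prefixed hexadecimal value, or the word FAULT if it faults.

Walk each access:
#0 VA=0x58500E18F29 (r,kernel):
  L0: frame=0x35 idx=11 entry=0x36007 [P=1 RW=1 US=1 PS=0]
  L1: frame=0x36 idx=20 entry=0x38007 [P=1 RW=1 US=1 PS=0]
  L2: frame=0x38 idx=7 entry=0x3A007 [P=1 RW=1 US=1 PS=0]
  L3: frame=0x3A idx=24 entry=0x3D007 [P=1 RW=1 US=1 PS=0]
  → PA=0x3DF29  (4 entries read)
#1 VA=0xE0000000E91 (w,kernel):
  L0: frame=0x35 idx=28 entry=0x41087 [P=1 RW=1 US=1 PS=1]
  → PA=0x41E91 (huge @L0)  (1 entries read)

Access #0 PA: 0x3DF29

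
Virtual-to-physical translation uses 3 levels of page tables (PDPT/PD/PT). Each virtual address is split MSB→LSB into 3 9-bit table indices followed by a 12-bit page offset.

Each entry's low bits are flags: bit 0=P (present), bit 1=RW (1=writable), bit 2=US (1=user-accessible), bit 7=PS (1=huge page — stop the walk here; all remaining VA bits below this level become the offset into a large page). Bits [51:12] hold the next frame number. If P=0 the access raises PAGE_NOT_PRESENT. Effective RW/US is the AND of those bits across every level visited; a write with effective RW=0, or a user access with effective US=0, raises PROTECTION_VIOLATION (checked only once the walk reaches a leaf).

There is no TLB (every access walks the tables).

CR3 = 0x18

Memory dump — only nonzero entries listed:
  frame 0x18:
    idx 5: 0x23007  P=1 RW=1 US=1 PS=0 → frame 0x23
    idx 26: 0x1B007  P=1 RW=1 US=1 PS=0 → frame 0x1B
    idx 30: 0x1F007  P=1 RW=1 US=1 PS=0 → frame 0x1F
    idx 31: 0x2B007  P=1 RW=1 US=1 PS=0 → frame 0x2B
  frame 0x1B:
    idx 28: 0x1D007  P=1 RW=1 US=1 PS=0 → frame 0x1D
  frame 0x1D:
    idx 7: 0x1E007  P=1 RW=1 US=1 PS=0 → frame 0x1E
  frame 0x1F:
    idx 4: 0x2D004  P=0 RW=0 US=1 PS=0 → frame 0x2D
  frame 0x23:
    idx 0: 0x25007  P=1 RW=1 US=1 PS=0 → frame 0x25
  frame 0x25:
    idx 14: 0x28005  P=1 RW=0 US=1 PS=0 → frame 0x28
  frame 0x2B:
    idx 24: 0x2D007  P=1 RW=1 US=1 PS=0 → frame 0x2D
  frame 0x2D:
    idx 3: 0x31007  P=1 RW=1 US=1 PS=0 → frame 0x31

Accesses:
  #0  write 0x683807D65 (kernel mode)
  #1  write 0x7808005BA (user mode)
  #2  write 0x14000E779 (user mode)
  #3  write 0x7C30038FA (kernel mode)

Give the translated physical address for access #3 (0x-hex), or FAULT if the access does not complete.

Trace:
#0 VA=0x683807D65 (w,kernel):
  L0: frame=0x18 idx=26 entry=0x1B007 [P=1 RW=1 US=1 PS=0]
  L1: frame=0x1B idx=28 entry=0x1D007 [P=1 RW=1 US=1 PS=0]
  L2: frame=0x1D idx=7 entry=0x1E007 [P=1 RW=1 US=1 PS=0]
  ✓ 0x1ED65  — 3 lookups
#1 VA=0x7808005BA (w,user):
  L0: frame=0x18 idx=30 entry=0x1F007 [P=1 RW=1 US=1 PS=0]
  L1: frame=0x1F idx=4 entry=0x2D004 [P=0 RW=0 US=1 PS=0]
  ⇒ fault: PAGE_NOT_PRESENT  — 2 lookups
#2 VA=0x14000E779 (w,user):
  L0: frame=0x18 idx=5 entry=0x23007 [P=1 RW=1 US=1 PS=0]
  L1: frame=0x23 idx=0 entry=0x25007 [P=1 RW=1 US=1 PS=0]
  L2: frame=0x25 idx=14 entry=0x28005 [P=1 RW=0 US=1 PS=0]
  ⇒ fault: PROTECTION_VIOLATION  — 3 lookups
#3 VA=0x7C30038FA (w,kernel):
  L0: frame=0x18 idx=31 entry=0x2B007 [P=1 RW=1 US=1 PS=0]
  L1: frame=0x2B idx=24 entry=0x2D007 [P=1 RW=1 US=1 PS=0]
  L2: frame=0x2D idx=3 entry=0x31007 [P=1 RW=1 US=1 PS=0]
  ✓ 0x318FA  — 3 lookups

Access #3 PA: 0x318FA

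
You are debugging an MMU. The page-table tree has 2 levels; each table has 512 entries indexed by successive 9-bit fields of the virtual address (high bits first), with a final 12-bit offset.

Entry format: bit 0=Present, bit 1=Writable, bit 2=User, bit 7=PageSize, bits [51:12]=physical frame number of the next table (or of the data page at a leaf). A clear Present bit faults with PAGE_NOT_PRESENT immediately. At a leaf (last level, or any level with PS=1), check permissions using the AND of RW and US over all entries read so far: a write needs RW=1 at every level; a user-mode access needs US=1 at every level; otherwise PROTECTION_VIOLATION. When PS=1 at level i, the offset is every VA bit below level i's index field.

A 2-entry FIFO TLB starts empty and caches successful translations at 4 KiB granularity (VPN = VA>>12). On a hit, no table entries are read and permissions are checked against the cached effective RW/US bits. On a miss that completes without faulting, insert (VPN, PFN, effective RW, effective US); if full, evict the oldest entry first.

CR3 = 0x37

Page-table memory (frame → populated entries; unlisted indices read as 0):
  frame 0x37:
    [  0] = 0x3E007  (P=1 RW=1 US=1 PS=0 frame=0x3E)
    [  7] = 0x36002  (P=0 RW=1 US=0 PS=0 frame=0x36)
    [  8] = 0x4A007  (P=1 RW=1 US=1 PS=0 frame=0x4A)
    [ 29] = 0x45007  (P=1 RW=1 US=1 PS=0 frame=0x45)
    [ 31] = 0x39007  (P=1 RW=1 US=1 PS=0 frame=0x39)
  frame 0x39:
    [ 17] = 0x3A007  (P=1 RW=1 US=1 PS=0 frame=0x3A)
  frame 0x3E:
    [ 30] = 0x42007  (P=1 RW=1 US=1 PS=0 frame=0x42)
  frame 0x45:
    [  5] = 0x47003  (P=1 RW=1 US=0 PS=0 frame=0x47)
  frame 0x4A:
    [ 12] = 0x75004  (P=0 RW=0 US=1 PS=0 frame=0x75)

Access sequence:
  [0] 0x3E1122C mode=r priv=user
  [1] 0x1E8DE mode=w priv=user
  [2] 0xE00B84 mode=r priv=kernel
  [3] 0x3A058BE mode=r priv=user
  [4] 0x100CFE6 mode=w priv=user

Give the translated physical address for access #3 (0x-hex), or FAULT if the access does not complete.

Per-access translation:
#0 VA=0x3E1122C (r,user):
  L0 @0x37[31] → 0x39007  P=1,RW=1,US=1,PS=0
  L1 @0x39[17] → 0x3A007  P=1,RW=1,US=1,PS=0
  ✓ 0x3A22C  — 2 lookups
#1 VA=0x1E8DE (w,user):
  L0 @0x37[0] → 0x3E007  P=1,RW=1,US=1,PS=0
  L1 @0x3E[30] → 0x42007  P=1,RW=1,US=1,PS=0
  ✓ 0x428DE  — 2 lookups
#2 VA=0xE00B84 (r,kernel):
  L0 @0x37[7] → 0x36002  P=0,RW=1,US=0,PS=0
  ⇒ fault: PAGE_NOT_PRESENT  — 1 lookups
#3 VA=0x3A058BE (r,user):
  L0 @0x37[29] → 0x45007  P=1,RW=1,US=1,PS=0
  L1 @0x45[5] → 0x47003  P=1,RW=1,US=0,PS=0
  ⇒ fault: PROTECTION_VIOLATION  — 2 lookups
#4 VA=0x100CFE6 (w,user):
  L0 @0x37[8] → 0x4A007  P=1,RW=1,US=1,PS=0
  L1 @0x4A[12] → 0x75004  P=0,RW=0,US=1,PS=0
  ⇒ fault: PAGE_NOT_PRESENT  — 2 lookups

Access #3 PA: FAULT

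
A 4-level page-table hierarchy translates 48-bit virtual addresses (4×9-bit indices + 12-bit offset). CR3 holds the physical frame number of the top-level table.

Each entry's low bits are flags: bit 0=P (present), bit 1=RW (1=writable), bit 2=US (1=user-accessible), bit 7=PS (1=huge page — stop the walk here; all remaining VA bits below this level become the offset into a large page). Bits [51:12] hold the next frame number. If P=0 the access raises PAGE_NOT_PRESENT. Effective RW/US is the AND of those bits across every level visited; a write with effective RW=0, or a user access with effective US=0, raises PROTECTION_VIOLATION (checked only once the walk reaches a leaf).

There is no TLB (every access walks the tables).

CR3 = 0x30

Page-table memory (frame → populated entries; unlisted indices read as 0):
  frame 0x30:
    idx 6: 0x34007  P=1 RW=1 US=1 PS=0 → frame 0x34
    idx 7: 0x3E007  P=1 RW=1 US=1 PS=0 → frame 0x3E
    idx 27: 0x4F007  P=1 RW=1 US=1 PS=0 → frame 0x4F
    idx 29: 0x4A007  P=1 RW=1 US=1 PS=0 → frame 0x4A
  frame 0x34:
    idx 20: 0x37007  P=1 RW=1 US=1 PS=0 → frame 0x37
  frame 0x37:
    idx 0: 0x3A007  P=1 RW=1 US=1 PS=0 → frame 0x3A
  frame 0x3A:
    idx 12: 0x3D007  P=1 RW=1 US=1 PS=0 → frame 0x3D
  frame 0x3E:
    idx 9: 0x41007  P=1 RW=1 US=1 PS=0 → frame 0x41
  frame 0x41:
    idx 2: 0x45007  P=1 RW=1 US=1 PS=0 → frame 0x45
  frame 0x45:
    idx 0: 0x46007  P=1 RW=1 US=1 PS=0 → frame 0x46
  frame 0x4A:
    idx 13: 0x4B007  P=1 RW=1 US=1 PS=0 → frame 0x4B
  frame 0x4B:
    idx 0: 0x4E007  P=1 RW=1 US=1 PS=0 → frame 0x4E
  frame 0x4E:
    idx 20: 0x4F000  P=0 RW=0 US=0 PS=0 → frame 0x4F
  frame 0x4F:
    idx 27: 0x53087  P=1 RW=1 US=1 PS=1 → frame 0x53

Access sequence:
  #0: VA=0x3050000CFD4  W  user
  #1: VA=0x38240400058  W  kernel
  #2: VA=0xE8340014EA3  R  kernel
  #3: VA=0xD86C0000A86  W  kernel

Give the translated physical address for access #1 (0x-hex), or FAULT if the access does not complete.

Trace:
#0 VA=0x3050000CFD4 (w,user):
  [0] read 0x30 idx=6: raw=0x34007 flags P=1 W=1 U=1 S=0
  [1] read 0x34 idx=20: raw=0x37007 flags P=1 W=1 U=1 S=0
  [2] read 0x37 idx=0: raw=0x3A007 flags P=1 W=1 U=1 S=0
  [3] read 0x3A idx=12: raw=0x3D007 flags P=1 W=1 U=1 S=0
  ⇒ phys 0x3DFD4  [4 reads]
#1 VA=0x38240400058 (w,kernel):
  [0] read 0x30 idx=7: raw=0x3E007 flags P=1 W=1 U=1 S=0
  [1] read 0x3E idx=9: raw=0x41007 flags P=1 W=1 U=1 S=0
  [2] read 0x41 idx=2: raw=0x45007 flags P=1 W=1 U=1 S=0
  [3] read 0x45 idx=0: raw=0x46007 flags P=1 W=1 U=1 S=0
  ⇒ phys 0x46058  [4 reads]
#2 VA=0xE8340014EA3 (r,kernel):
  [0] read 0x30 idx=29: raw=0x4A007 flags P=1 W=1 U=1 S=0
  [1] read 0x4A idx=13: raw=0x4B007 flags P=1 W=1 U=1 S=0
  [2] read 0x4B idx=0: raw=0x4E007 flags P=1 W=1 U=1 S=0
  [3] read 0x4E idx=20: raw=0x4F000 flags P=0 W=0 U=0 S=0
  → PAGE_NOT_PRESENT  (4 entries read)
#3 VA=0xD86C0000A86 (w,kernel):
  [0] read 0x30 idx=27: raw=0x4F007 flags P=1 W=1 U=1 S=0
  [1] read 0x4F idx=27: raw=0x53087 flags P=1 W=1 U=1 S=1
  ⇒ phys 0x53A86 (huge @L1)  [2 reads]

Access #1 PA: 0x46058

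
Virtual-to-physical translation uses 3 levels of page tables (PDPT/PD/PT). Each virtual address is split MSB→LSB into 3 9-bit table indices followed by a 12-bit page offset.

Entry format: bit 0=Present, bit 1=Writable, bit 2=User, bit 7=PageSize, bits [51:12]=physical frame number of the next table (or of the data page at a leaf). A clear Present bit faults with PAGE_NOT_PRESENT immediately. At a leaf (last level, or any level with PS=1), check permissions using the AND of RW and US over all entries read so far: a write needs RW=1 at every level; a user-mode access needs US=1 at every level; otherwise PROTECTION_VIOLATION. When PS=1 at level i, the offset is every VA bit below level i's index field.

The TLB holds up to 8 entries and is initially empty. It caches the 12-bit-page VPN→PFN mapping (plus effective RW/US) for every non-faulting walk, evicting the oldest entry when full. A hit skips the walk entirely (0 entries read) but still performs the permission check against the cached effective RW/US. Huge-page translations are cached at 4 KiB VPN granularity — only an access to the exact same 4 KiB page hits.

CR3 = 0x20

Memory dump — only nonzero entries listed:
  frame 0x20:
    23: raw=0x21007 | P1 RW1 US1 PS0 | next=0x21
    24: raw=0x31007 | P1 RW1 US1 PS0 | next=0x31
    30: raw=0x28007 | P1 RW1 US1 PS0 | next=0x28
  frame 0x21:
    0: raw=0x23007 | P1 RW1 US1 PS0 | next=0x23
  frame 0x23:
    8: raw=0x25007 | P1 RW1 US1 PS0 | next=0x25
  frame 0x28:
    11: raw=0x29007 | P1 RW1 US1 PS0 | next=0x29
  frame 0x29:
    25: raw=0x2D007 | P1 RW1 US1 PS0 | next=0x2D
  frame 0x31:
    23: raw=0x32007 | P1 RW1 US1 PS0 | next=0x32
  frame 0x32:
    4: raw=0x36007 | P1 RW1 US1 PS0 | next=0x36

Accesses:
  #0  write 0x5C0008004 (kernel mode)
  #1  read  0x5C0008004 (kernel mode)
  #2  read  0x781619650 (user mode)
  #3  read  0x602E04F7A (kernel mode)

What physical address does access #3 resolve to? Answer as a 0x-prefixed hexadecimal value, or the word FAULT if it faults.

Walk each access:
#0 VA=0x5C0008004 (w,kernel):
  L0 @0x20[23] → 0x21007  P=1,RW=1,US=1,PS=0
  L1 @0x21[0] → 0x23007  P=1,RW=1,US=1,PS=0
  L2 @0x23[8] → 0x25007  P=1,RW=1,US=1,PS=0
  ✓ 0x25004  — 3 lookups
#1 VA=0x5C0008004 (r,kernel):
  TLB hit vpn=0x5C0008 → PA=0x25004
#2 VA=0x781619650 (r,user):
  L0 @0x20[30] → 0x28007  P=1,RW=1,US=1,PS=0
  L1 @0x28[11] → 0x29007  P=1,RW=1,US=1,PS=0
  L2 @0x29[25] → 0x2D007  P=1,RW=1,US=1,PS=0
  ✓ 0x2D650  — 3 lookups
#3 VA=0x602E04F7A (r,kernel):
  L0 @0x20[24] → 0x31007  P=1,RW=1,US=1,PS=0
  L1 @0x31[23] → 0x32007  P=1,RW=1,US=1,PS=0
  L2 @0x32[4] → 0x36007  P=1,RW=1,US=1,PS=0
  ✓ 0x36F7A  — 3 lookups

Access #3 PA: 0x36F7A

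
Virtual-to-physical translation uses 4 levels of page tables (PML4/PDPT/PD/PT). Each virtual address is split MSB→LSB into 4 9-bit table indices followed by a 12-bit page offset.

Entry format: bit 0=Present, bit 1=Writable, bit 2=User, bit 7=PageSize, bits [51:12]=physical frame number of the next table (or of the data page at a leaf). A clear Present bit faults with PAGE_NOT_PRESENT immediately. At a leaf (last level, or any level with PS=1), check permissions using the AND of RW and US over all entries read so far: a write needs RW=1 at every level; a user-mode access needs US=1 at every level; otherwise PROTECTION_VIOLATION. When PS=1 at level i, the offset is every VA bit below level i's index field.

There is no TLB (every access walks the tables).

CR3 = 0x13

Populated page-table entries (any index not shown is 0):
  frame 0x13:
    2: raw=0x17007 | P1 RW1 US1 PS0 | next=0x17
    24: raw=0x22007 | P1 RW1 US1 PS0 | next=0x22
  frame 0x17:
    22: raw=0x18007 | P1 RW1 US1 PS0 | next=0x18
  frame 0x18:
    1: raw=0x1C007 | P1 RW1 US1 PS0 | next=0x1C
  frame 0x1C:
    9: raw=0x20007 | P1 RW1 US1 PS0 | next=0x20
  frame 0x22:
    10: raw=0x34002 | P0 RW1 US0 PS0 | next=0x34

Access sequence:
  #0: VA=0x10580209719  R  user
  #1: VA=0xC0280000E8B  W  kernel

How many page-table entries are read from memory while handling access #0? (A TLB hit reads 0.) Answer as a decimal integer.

Trace:
#0 VA=0x10580209719 (r,user):
  [0] read 0x13 idx=2: raw=0x17007 flags P=1 W=1 U=1 S=0
  [1] read 0x17 idx=22: raw=0x18007 flags P=1 W=1 U=1 S=0
  [2] read 0x18 idx=1: raw=0x1C007 flags P=1 W=1 U=1 S=0
  [3] read 0x1C idx=9: raw=0x20007 flags P=1 W=1 U=1 S=0
  ⇒ phys 0x20719  [4 reads]
#1 VA=0xC0280000E8B (w,kernel):
  [0] read 0x13 idx=24: raw=0x22007 flags P=1 W=1 U=1 S=0
  [1] read 0x22 idx=10: raw=0x34002 flags P=0 W=1 U=0 S=0
  ⇒ fault: PAGE_NOT_PRESENT  — 2 lookups

Entries read for #0: 4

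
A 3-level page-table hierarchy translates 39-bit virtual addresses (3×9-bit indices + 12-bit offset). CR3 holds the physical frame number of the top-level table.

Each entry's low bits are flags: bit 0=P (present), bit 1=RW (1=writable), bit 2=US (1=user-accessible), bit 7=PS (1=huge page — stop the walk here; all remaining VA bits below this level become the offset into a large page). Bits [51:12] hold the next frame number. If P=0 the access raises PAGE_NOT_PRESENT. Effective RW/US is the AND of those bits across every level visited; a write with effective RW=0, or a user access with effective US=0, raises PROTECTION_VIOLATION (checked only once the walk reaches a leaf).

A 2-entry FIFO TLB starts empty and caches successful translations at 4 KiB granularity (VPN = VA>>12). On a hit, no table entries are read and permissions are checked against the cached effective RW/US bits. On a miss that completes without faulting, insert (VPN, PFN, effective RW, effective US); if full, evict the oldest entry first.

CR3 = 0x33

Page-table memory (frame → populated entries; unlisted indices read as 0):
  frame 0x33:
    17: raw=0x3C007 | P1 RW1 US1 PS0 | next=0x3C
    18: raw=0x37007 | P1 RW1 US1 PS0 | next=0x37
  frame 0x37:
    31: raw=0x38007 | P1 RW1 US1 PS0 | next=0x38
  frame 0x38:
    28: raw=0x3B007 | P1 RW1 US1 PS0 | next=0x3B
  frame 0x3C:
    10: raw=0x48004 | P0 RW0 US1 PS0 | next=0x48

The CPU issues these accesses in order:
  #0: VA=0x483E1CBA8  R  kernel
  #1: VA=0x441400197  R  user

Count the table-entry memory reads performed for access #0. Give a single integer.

Per-access translation:
#0 VA=0x483E1CBA8 (r,kernel):
  lvl0: tbl 0x33, slot 18 ⇒ 0x37007 (P1/RW1/US1/PS0)
  lvl1: tbl 0x37, slot 31 ⇒ 0x38007 (P1/RW1/US1/PS0)
  lvl2: tbl 0x38, slot 28 ⇒ 0x3B007 (P1/RW1/US1/PS0)
  ✓ 0x3BBA8  — 3 lookups
#1 VA=0x441400197 (r,user):
  lvl0: tbl 0x33, slot 17 ⇒ 0x3C007 (P1/RW1/US1/PS0)
  lvl1: tbl 0x3C, slot 10 ⇒ 0x48004 (P0/RW0/US1/PS0)
  ⇒ fault: PAGE_NOT_PRESENT  — 2 lookups

Entries read for #0: 3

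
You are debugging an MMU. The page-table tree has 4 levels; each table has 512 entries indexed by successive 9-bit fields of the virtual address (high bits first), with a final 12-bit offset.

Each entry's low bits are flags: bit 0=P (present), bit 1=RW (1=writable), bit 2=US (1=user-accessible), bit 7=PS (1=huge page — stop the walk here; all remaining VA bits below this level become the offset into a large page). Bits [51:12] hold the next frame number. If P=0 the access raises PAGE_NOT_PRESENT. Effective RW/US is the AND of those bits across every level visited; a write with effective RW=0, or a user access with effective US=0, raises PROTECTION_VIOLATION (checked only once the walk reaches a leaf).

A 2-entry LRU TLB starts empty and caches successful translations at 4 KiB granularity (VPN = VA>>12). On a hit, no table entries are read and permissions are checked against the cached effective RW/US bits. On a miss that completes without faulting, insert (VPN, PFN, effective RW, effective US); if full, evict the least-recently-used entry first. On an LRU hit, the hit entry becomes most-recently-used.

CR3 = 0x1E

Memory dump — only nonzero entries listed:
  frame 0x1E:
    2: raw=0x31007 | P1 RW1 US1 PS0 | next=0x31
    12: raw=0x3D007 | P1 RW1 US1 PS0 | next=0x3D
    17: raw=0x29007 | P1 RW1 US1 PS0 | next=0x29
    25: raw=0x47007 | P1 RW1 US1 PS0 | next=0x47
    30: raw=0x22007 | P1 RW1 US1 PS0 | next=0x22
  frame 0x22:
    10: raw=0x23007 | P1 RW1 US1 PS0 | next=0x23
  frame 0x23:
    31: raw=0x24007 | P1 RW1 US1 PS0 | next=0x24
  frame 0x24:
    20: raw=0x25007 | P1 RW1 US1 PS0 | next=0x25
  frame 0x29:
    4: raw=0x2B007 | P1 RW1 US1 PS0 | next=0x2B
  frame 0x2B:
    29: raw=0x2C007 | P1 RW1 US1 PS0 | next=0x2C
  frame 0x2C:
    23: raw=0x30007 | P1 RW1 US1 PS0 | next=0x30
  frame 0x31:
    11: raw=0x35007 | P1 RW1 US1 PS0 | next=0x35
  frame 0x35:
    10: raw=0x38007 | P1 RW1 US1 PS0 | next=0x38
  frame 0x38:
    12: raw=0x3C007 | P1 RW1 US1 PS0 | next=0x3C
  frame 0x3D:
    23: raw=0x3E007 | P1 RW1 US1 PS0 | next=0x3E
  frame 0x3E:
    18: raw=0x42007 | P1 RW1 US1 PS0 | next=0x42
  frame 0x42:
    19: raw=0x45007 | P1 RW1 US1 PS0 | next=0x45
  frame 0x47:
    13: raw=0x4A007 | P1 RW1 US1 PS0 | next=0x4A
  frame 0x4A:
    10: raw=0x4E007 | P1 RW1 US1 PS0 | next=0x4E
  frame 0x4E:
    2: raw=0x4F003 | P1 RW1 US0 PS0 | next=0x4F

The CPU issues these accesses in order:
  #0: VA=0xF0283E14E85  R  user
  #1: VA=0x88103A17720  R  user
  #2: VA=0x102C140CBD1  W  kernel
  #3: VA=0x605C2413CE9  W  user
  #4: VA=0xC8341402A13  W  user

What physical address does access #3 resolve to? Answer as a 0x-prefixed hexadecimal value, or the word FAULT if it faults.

Per-access translation:
#0 VA=0xF0283E14E85 (r,user):
  [0] read 0x1E idx=30: raw=0x22007 flags P=1 W=1 U=1 S=0
  [1] read 0x22 idx=10: raw=0x23007 flags P=1 W=1 U=1 S=0
  [2] read 0x23 idx=31: raw=0x24007 flags P=1 W=1 U=1 S=0
  [3] read 0x24 idx=20: raw=0x25007 flags P=1 W=1 U=1 S=0
  ✓ 0x25E85  — 4 lookups
#1 VA=0x88103A17720 (r,user):
  [0] read 0x1E idx=17: raw=0x29007 flags P=1 W=1 U=1 S=0
  [1] read 0x29 idx=4: raw=0x2B007 flags P=1 W=1 U=1 S=0
  [2] read 0x2B idx=29: raw=0x2C007 flags P=1 W=1 U=1 S=0
  [3] read 0x2C idx=23: raw=0x30007 flags P=1 W=1 U=1 S=0
  ✓ 0x30720  — 4 lookups
#2 VA=0x102C140CBD1 (w,kernel):
  [0] read 0x1E idx=2: raw=0x31007 flags P=1 W=1 U=1 S=0
  [1] read 0x31 idx=11: raw=0x35007 flags P=1 W=1 U=1 S=0
  [2] read 0x35 idx=10: raw=0x38007 flags P=1 W=1 U=1 S=0
  [3] read 0x38 idx=12: raw=0x3C007 flags P=1 W=1 U=1 S=0
  ✓ 0x3CBD1  — 4 lookups
#3 VA=0x605C2413CE9 (w,user):
  [0] read 0x1E idx=12: raw=0x3D007 flags P=1 W=1 U=1 S=0
  [1] read 0x3D idx=23: raw=0x3E007 flags P=1 W=1 U=1 S=0
  [2] read 0x3E idx=18: raw=0x42007 flags P=1 W=1 U=1 S=0
  [3] read 0x42 idx=19: raw=0x45007 flags P=1 W=1 U=1 S=0
  ✓ 0x45CE9  — 4 lookups
#4 VA=0xC8341402A13 (w,user):
  [0] read 0x1E idx=25: raw=0x47007 flags P=1 W=1 U=1 S=0
  [1] read 0x47 idx=13: raw=0x4A007 flags P=1 W=1 U=1 S=0
  [2] read 0x4A idx=10: raw=0x4E007 flags P=1 W=1 U=1 S=0
  [3] read 0x4E idx=2: raw=0x4F003 flags P=1 W=1 U=0 S=0
  → PROTECTION_VIOLATION  (4 entries read)

Access #3 PA: 0x45CE9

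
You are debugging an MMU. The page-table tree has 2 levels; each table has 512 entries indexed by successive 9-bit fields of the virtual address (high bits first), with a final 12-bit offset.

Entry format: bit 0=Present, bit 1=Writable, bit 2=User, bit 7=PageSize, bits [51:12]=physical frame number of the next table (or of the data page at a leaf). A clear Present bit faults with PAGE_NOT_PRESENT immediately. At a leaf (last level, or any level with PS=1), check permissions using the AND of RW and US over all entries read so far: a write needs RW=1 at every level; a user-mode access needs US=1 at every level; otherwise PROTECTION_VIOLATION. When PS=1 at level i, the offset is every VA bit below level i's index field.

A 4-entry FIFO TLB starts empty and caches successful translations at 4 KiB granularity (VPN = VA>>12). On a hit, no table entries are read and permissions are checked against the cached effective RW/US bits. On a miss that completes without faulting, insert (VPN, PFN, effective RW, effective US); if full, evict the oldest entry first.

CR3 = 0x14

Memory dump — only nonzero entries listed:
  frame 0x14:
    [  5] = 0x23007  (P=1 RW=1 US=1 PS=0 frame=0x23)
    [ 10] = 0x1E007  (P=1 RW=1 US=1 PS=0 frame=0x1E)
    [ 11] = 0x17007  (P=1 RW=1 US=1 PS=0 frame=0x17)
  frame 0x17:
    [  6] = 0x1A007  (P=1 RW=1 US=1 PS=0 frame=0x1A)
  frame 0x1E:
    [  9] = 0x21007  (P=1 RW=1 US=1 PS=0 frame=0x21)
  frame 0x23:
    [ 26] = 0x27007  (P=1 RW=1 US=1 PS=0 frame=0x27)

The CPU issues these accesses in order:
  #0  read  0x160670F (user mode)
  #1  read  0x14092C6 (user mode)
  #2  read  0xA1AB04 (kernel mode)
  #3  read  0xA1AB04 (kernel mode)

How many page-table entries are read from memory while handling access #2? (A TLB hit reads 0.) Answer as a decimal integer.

Walk each access:
#0 VA=0x160670F (r,user):
  [0] read 0x14 idx=11: raw=0x17007 flags P=1 W=1 U=1 S=0
  [1] read 0x17 idx=6: raw=0x1A007 flags P=1 W=1 U=1 S=0
  → PA=0x1A70F  (2 entries read)
#1 VA=0x14092C6 (r,user):
  [0] read 0x14 idx=10: raw=0x1E007 flags P=1 W=1 U=1 S=0
  [1] read 0x1E idx=9: raw=0x21007 flags P=1 W=1 U=1 S=0
  → PA=0x212C6  (2 entries read)
#2 VA=0xA1AB04 (r,kernel):
  [0] read 0x14 idx=5: raw=0x23007 flags P=1 W=1 U=1 S=0
  [1] read 0x23 idx=26: raw=0x27007 flags P=1 W=1 U=1 S=0
  → PA=0x27B04  (2 entries read)
#3 VA=0xA1AB04 (r,kernel):
  TLB hit vpn=0xA1A → PA=0x27B04

Entries read for #2: 2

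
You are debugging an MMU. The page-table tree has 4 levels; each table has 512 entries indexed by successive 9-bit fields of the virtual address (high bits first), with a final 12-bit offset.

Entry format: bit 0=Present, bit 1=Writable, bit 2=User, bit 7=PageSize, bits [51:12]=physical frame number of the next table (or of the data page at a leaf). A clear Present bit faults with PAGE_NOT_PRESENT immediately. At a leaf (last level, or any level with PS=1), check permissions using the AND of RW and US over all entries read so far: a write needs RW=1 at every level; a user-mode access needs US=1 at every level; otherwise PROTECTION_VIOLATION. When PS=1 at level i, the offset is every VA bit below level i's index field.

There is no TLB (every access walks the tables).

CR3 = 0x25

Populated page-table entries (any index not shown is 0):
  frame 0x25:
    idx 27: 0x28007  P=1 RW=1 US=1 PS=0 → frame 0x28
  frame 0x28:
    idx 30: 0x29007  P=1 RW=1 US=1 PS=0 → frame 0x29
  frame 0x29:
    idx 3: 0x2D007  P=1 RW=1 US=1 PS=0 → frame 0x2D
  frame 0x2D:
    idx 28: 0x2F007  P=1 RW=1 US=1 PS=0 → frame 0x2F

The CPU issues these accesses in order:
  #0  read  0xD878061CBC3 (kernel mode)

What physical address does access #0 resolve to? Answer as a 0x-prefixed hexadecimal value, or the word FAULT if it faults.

Per-access translation:
#0 VA=0xD878061CBC3 (r,kernel):
  L0: frame=0x25 idx=27 entry=0x28007 [P=1 RW=1 US=1 PS=0]
  L1: frame=0x28 idx=30 entry=0x29007 [P=1 RW=1 US=1 PS=0]
  L2: frame=0x29 idx=3 entry=0x2D007 [P=1 RW=1 US=1 PS=0]
  L3: frame=0x2D idx=28 entry=0x2F007 [P=1 RW=1 US=1 PS=0]
  ⇒ phys 0x2FBC3  [4 reads]

Access #0 PA: 0x2FBC3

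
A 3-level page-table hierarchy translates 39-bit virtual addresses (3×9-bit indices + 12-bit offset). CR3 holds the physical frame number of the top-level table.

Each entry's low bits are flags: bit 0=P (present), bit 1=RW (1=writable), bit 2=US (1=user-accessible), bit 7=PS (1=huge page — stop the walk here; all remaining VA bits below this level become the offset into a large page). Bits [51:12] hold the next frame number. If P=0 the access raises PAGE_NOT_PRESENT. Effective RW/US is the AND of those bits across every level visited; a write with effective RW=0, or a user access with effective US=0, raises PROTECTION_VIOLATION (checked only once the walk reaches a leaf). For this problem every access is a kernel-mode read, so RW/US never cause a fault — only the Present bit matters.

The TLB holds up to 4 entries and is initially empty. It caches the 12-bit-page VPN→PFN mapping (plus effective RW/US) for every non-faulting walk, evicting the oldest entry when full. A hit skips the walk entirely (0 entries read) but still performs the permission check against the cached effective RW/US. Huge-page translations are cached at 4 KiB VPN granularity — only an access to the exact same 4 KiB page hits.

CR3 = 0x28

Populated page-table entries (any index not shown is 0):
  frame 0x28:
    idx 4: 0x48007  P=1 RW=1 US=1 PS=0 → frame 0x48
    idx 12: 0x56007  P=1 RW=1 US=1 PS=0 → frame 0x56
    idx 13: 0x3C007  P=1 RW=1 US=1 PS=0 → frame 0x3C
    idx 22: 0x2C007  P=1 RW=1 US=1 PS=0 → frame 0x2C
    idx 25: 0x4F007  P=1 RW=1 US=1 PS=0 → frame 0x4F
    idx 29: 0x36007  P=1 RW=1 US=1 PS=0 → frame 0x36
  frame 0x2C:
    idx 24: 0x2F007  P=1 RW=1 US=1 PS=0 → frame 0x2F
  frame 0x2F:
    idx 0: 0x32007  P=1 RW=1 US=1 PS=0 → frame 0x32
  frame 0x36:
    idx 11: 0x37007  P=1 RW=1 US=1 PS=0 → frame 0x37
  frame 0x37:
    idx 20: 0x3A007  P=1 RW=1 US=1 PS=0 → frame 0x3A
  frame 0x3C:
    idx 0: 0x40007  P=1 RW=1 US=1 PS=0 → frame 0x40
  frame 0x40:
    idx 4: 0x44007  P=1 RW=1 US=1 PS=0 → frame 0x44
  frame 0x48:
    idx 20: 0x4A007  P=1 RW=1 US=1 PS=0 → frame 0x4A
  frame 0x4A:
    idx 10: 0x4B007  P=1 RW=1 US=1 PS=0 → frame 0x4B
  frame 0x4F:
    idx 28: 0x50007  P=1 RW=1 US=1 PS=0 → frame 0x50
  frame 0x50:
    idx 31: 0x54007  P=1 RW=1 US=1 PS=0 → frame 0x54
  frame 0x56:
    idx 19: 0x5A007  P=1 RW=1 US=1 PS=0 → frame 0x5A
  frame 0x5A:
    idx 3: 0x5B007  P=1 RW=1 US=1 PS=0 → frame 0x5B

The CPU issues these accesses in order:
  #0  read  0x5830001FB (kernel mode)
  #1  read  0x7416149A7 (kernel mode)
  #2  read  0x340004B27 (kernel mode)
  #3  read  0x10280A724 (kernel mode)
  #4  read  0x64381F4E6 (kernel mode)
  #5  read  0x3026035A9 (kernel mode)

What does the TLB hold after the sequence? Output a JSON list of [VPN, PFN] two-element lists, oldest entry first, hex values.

Per-access translation:
#0 VA=0x5830001FB (r,kernel):
  lvl0: tbl 0x28, slot 22 ⇒ 0x2C007 (P1/RW1/US1/PS0)
  lvl1: tbl 0x2C, slot 24 ⇒ 0x2F007 (P1/RW1/US1/PS0)
  lvl2: tbl 0x2F, slot 0 ⇒ 0x32007 (P1/RW1/US1/PS0)
  ✓ 0x321FB  — 3 lookups
#1 VA=0x7416149A7 (r,kernel):
  lvl0: tbl 0x28, slot 29 ⇒ 0x36007 (P1/RW1/US1/PS0)
  lvl1: tbl 0x36, slot 11 ⇒ 0x37007 (P1/RW1/US1/PS0)
  lvl2: tbl 0x37, slot 20 ⇒ 0x3A007 (P1/RW1/US1/PS0)
  ✓ 0x3A9A7  — 3 lookups
#2 VA=0x340004B27 (r,kernel):
  lvl0: tbl 0x28, slot 13 ⇒ 0x3C007 (P1/RW1/US1/PS0)
  lvl1: tbl 0x3C, slot 0 ⇒ 0x40007 (P1/RW1/US1/PS0)
  lvl2: tbl 0x40, slot 4 ⇒ 0x44007 (P1/RW1/US1/PS0)
  ✓ 0x44B27  — 3 lookups
#3 VA=0x10280A724 (r,kernel):
  lvl0: tbl 0x28, slot 4 ⇒ 0x48007 (P1/RW1/US1/PS0)
  lvl1: tbl 0x48, slot 20 ⇒ 0x4A007 (P1/RW1/US1/PS0)
  lvl2: tbl 0x4A, slot 10 ⇒ 0x4B007 (P1/RW1/US1/PS0)
  ✓ 0x4B724  — 3 lookups
#4 VA=0x64381F4E6 (r,kernel):
  lvl0: tbl 0x28, slot 25 ⇒ 0x4F007 (P1/RW1/US1/PS0)
  lvl1: tbl 0x4F, slot 28 ⇒ 0x50007 (P1/RW1/US1/PS0)
  lvl2: tbl 0x50, slot 31 ⇒ 0x54007 (P1/RW1/US1/PS0)
  ✓ 0x544E6  — 3 lookups
#5 VA=0x3026035A9 (r,kernel):
  lvl0: tbl 0x28, slot 12 ⇒ 0x56007 (P1/RW1/US1/PS0)
  lvl1: tbl 0x56, slot 19 ⇒ 0x5A007 (P1/RW1/US1/PS0)
  lvl2: tbl 0x5A, slot 3 ⇒ 0x5B007 (P1/RW1/US1/PS0)
  ✓ 0x5B5A9  — 3 lookups

TLB: [["0x340004", "0x44"], ["0x10280A", "0x4B"], ["0x64381F", "0x54"], ["0x302603", "0x5B"]]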